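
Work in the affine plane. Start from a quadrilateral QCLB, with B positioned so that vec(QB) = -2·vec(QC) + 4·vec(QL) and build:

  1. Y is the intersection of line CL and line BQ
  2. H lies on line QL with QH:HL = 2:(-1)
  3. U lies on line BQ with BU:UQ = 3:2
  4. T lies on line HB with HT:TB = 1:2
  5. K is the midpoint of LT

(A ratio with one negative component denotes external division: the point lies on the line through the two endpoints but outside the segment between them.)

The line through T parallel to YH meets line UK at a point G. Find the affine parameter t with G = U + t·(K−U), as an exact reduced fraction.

t = 32/7

Assign Q = (0, 0), C = (1, 0), L = (0, 1), B = (-2, 4) — the answer is frame-independent, so this choice is without loss of generality.
1. Y is the intersection of line CL and line BQ ⇒ Y = (-1, 2)
2. H lies on line QL with QH:HL = 2:(-1) ⇒ H = (0, 2)
3. U lies on line BQ with BU:UQ = 3:2 ⇒ U = (-4/5, 8/5)
4. T lies on line HB with HT:TB = 1:2 ⇒ T = (-2/3, 8/3)
5. K is the midpoint of LT ⇒ K = (-1/3, 11/6)
through T parallel to YH: direction (1, 0); meets UK at G = (4/3, 8/3)
G = U + t·(K−U) with t = 32/7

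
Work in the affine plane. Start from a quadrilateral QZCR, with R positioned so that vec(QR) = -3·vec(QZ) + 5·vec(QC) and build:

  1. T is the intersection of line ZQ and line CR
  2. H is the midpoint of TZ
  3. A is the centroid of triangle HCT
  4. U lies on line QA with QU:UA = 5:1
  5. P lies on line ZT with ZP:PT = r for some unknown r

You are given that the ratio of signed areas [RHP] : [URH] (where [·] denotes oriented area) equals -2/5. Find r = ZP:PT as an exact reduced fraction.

Work in coordinates with Q = (0, 0), Z = (1, 0), C = (0, 1), R = (-3, 5).
1. T is the intersection of line ZQ and line CR ⇒ T = (3/4, 0)
2. H is the midpoint of TZ ⇒ H = (7/8, 0)
3. A is the centroid of triangle HCT ⇒ A = (13/24, 1/3)
4. U lies on line QA with QU:UA = 5:1 ⇒ U = (65/144, 5/18)
5. With ZP:PT = r, write λ = r/(r+1) so P = Z + λ·(T−Z); P is affine-linear in λ
Every point depending on P is an affine combination of P and λ-independent points, so each such coordinate is linear in λ; the λ² term in each signed area is a multiple of (T−Z)×(T−Z) = 0, so 2·[RHP] and 2·[URH] are each linear in λ. Evaluating at λ=0 and λ=1:
  2·[RHP] = -5/4·λ + 5/8,   2·[URH] = -25/24
So [RHP]:[URH] = (-5/4·λ + 5/8) / (-25/24). Setting this equal to -2/5:
  -5/4·λ + 5/8 = -2/5·(-25/24)  ⇒  λ = 1/6
Then r = λ/(1−λ) = (1/6)/(5/6) = 1/5. Check: with r = 1/5, P = (23/24, 0) and [RHP]:[URH] = -2/5 as required.

r = 1/5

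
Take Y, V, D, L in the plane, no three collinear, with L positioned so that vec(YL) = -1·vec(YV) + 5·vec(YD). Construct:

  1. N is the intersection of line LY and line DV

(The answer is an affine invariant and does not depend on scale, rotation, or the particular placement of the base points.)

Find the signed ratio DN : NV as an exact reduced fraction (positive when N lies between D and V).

DN:NV = -1/5

Assign Y = (0, 0), V = (1, 0), D = (0, 1), L = (-1, 5) — the answer is frame-independent, so this choice is without loss of generality.
1. N is the intersection of line LY and line DV ⇒ N = (-1/4, 5/4)
N = D + t·(V−D) with t = -1/4, so DN:NV = t:(1−t) = -1/4:5/4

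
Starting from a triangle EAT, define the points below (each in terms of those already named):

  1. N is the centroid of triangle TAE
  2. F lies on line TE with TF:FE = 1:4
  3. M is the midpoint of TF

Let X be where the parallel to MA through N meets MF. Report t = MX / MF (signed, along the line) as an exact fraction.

t = 8/3

Assign E = (0, 0), A = (1, 0), T = (0, 1) — the answer is frame-independent, so this choice is without loss of generality.
1. N is the centroid of triangle TAE ⇒ N = (1/3, 1/3)
2. F lies on line TE with TF:FE = 1:4 ⇒ F = (0, 4/5)
3. M is the midpoint of TF ⇒ M = (0, 9/10)
through N parallel to MA: direction (1, -9/10); meets MF at X = (0, 19/30)
X = M + t·(F−M) with t = 8/3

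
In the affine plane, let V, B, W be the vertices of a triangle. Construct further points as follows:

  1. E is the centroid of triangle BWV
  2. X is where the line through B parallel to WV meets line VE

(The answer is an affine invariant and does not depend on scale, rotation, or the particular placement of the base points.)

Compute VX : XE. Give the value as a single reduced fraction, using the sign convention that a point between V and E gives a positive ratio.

VX:XE = -3/2

Work in coordinates with V = (0, 0), B = (1, 0), W = (0, 1).
1. E is the centroid of triangle BWV ⇒ E = (1/3, 1/3)
2. X is where the line through B parallel to WV meets line VE ⇒ X = (1, 1)
X = V + t·(E−V) with t = 3, so VX:XE = t:(1−t) = 3:-2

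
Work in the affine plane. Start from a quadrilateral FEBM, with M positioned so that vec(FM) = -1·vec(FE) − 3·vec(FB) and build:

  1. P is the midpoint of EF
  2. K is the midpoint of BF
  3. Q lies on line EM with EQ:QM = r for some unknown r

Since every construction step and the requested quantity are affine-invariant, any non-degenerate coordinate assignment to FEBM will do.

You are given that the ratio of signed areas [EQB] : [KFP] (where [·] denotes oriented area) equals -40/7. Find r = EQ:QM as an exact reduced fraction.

r = 2/5

Assign F = (0, 0), E = (1, 0), B = (0, 1), M = (-1, -3) — the answer is frame-independent, so this choice is without loss of generality.
1. P is the midpoint of EF ⇒ P = (1/2, 0)
2. K is the midpoint of BF ⇒ K = (0, 1/2)
3. With EQ:QM = r, write λ = r/(r+1) so Q = E + λ·(M−E); Q is affine-linear in λ
Every point depending on Q is an affine combination of Q and λ-independent points, so each such coordinate is linear in λ; the λ² term in each signed area is a multiple of (M−E)×(M−E) = 0, so 2·[EQB] and 2·[KFP] are each linear in λ. Evaluating at λ=0 and λ=1:
  2·[EQB] = -5·λ,   2·[KFP] = 1/4
So [EQB]:[KFP] = (-5·λ) / (1/4). Setting this equal to -40/7:
  -5·λ = -40/7·(1/4)  ⇒  λ = 2/7
Then r = λ/(1−λ) = (2/7)/(5/7) = 2/5. Check: with r = 2/5, Q = (3/7, -6/7) and [EQB]:[KFP] = -40/7 as required.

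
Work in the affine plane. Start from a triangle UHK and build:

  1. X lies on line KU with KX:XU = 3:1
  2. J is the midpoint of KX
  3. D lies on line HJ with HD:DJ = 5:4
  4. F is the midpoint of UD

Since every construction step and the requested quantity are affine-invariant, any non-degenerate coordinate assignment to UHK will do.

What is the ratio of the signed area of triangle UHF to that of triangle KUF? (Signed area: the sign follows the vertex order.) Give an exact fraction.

Choose coordinates U = (0, 0), H = (1, 0), K = (0, 1).
1. X lies on line KU with KX:XU = 3:1 ⇒ X = (0, 1/4)
2. J is the midpoint of KX ⇒ J = (0, 5/8)
3. D lies on line HJ with HD:DJ = 5:4 ⇒ D = (4/9, 25/72)
4. F is the midpoint of UD ⇒ F = (2/9, 25/144)
2·[UHF] = 25/144, 2·[KUF] = 2/9
[UHF]:[KUF] = 25/144:2/9 = 25/32

[UHF]:[KUF] = 25/32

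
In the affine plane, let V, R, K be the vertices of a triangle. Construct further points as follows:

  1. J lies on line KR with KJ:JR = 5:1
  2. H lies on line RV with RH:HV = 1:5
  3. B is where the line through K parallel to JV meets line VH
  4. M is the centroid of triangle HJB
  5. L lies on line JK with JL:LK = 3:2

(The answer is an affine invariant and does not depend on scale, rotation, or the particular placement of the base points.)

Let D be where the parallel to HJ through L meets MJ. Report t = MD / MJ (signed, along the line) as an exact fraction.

Set V = (0, 0), R = (1, 0), K = (0, 1); any affine frame gives the same invariant.
1. J lies on line KR with KJ:JR = 5:1 ⇒ J = (5/6, 1/6)
2. H lies on line RV with RH:HV = 1:5 ⇒ H = (5/6, 0)
3. B is where the line through K parallel to JV meets line VH ⇒ B = (-5, 0)
4. M is the centroid of triangle HJB ⇒ M = (-10/9, 1/18)
5. L lies on line JK with JL:LK = 3:2 ⇒ L = (1/3, 2/3)
through L parallel to HJ: direction (0, 1/6); meets MJ at D = (1/3, 29/210)
D = M + t·(J−M) with t = 26/35

t = 26/35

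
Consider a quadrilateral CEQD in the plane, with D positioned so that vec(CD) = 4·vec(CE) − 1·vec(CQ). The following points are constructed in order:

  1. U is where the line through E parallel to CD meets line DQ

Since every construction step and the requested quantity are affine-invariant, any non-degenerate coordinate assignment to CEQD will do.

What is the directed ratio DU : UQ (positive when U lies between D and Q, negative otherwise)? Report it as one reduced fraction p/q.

Work in coordinates with C = (0, 0), E = (1, 0), Q = (0, 1), D = (4, -1).
1. U is where the line through E parallel to CD meets line DQ ⇒ U = (3, -1/2)
U = D + t·(Q−D) with t = 1/4, so DU:UQ = t:(1−t) = 1/4:3/4

DU:UQ = 1/3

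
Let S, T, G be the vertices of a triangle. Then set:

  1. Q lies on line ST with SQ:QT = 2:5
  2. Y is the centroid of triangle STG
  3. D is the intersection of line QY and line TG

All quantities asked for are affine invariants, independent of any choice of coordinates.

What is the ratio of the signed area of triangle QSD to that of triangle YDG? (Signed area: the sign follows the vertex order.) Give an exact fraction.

[QSD]:[YDG] = -10/7

Assign S = (0, 0), T = (1, 0), G = (0, 1) — the answer is frame-independent, so this choice is without loss of generality.
1. Q lies on line ST with SQ:QT = 2:5 ⇒ Q = (2/7, 0)
2. Y is the centroid of triangle STG ⇒ Y = (1/3, 1/3)
3. D is the intersection of line QY and line TG ⇒ D = (3/8, 5/8)
2·[QSD] = -5/28, 2·[YDG] = 1/8
[QSD]:[YDG] = -5/28:1/8 = -10/7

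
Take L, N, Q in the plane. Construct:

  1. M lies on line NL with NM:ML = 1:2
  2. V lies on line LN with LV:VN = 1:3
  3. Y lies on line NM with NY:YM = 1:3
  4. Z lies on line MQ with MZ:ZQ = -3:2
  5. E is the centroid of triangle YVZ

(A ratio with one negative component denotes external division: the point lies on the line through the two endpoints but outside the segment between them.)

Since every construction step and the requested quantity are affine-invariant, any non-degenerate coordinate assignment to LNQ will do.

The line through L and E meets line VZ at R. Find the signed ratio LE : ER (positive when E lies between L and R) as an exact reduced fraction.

LE:ER = -17/8

Choose coordinates L = (0, 0), N = (1, 0), Q = (0, 1).
1. M lies on line NL with NM:ML = 1:2 ⇒ M = (2/3, 0)
2. V lies on line LN with LV:VN = 1:3 ⇒ V = (1/4, 0)
3. Y lies on line NM with NY:YM = 1:3 ⇒ Y = (11/12, 0)
4. Z lies on line MQ with MZ:ZQ = -3:2 ⇒ Z = (-4/3, 3)
5. E is the centroid of triangle YVZ ⇒ E = (-1/18, 1)
line LE meets VZ at R = (-1/34, 9/17)
E = L + t·(R−L) with t = 17/9, so LE:ER = 17/9:-8/9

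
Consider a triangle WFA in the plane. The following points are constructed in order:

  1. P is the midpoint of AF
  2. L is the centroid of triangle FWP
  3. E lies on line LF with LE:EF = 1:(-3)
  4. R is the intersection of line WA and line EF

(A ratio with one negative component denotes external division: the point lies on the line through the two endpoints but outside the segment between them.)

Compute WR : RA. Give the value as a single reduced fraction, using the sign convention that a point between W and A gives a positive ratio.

WR:RA = 1/2

Assign W = (0, 0), F = (1, 0), A = (0, 1) — the answer is frame-independent, so this choice is without loss of generality.
1. P is the midpoint of AF ⇒ P = (1/2, 1/2)
2. L is the centroid of triangle FWP ⇒ L = (1/2, 1/6)
3. E lies on line LF with LE:EF = 1:(-3) ⇒ E = (1/4, 1/4)
4. R is the intersection of line WA and line EF ⇒ R = (0, 1/3)
R = W + t·(A−W) with t = 1/3, so WR:RA = t:(1−t) = 1/3:2/3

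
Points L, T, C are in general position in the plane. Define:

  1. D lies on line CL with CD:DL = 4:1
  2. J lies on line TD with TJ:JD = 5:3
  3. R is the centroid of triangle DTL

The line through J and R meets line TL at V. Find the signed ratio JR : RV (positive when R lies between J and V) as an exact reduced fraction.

JR:RV = 7/8

Assign L = (0, 0), T = (1, 0), C = (0, 1) — the answer is frame-independent, so this choice is without loss of generality.
1. D lies on line CL with CD:DL = 4:1 ⇒ D = (0, 1/5)
2. J lies on line TD with TJ:JD = 5:3 ⇒ J = (3/8, 1/8)
3. R is the centroid of triangle DTL ⇒ R = (1/3, 1/15)
line JR meets TL at V = (2/7, 0)
R = J + t·(V−J) with t = 7/15, so JR:RV = 7/15:8/15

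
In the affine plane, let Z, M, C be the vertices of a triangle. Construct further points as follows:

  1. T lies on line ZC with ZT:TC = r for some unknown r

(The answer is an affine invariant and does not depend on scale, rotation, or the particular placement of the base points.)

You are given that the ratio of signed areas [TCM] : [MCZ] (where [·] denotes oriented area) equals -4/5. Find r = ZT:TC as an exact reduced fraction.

r = 1/4

Assign Z = (0, 0), M = (1, 0), C = (0, 1) — the answer is frame-independent, so this choice is without loss of generality.
1. With ZT:TC = r, write λ = r/(r+1) so T = Z + λ·(C−Z); T is affine-linear in λ
Every point depending on T is an affine combination of T and λ-independent points, so each such coordinate is linear in λ; the λ² term in each signed area is a multiple of (C−Z)×(C−Z) = 0, so 2·[TCM] and 2·[MCZ] are each linear in λ. Evaluating at λ=0 and λ=1:
  2·[TCM] = λ − 1,   2·[MCZ] = 1
So [TCM]:[MCZ] = (λ − 1) / (1). Setting this equal to -4/5:
  λ − 1 = -4/5·(1)  ⇒  λ = 1/5
Then r = λ/(1−λ) = (1/5)/(4/5) = 1/4. Check: with r = 1/4, T = (0, 1/5) and [TCM]:[MCZ] = -4/5 as required.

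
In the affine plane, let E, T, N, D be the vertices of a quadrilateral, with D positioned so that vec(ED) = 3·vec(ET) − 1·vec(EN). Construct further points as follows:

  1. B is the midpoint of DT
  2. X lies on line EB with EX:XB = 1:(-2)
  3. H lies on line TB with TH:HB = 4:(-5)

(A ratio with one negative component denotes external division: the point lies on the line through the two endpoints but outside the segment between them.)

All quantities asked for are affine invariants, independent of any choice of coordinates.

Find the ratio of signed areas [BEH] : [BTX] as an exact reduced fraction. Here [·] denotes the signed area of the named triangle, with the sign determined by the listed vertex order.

Choose coordinates E = (0, 0), T = (1, 0), N = (0, 1), D = (3, -1).
1. B is the midpoint of DT ⇒ B = (2, -1/2)
2. X lies on line EB with EX:XB = 1:(-2) ⇒ X = (-2, 1/2)
3. H lies on line TB with TH:HB = 4:(-5) ⇒ H = (-3, 2)
2·[BEH] = -5/2, 2·[BTX] = 1
[BEH]:[BTX] = -5/2:1 = -5/2

[BEH]:[BTX] = -5/2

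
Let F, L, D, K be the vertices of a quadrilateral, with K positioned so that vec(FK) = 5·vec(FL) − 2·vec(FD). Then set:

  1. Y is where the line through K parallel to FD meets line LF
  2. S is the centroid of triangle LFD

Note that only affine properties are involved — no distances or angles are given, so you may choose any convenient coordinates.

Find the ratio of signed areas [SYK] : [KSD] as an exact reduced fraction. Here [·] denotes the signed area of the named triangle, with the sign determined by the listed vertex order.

[SYK]:[KSD] = 4

Set F = (0, 0), L = (1, 0), D = (0, 1), K = (5, -2); any affine frame gives the same invariant.
1. Y is where the line through K parallel to FD meets line LF ⇒ Y = (5, 0)
2. S is the centroid of triangle LFD ⇒ S = (1/3, 1/3)
2·[SYK] = -28/3, 2·[KSD] = -7/3
[SYK]:[KSD] = -28/3:-7/3 = 4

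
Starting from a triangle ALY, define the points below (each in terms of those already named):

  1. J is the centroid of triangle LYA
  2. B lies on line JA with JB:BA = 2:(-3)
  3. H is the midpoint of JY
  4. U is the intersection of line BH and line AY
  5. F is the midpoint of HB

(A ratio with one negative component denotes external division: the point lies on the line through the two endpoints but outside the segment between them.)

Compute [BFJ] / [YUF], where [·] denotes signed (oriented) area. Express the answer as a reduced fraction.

Set A = (0, 0), L = (1, 0), Y = (0, 1); any affine frame gives the same invariant.
1. J is the centroid of triangle LYA ⇒ J = (1/3, 1/3)
2. B lies on line JA with JB:BA = 2:(-3) ⇒ B = (1, 1)
3. H is the midpoint of JY ⇒ H = (1/6, 2/3)
4. U is the intersection of line BH and line AY ⇒ U = (0, 3/5)
5. F is the midpoint of HB ⇒ F = (7/12, 5/6)
2·[BFJ] = 1/6, 2·[YUF] = 7/30
[BFJ]:[YUF] = 1/6:7/30 = 5/7

[BFJ]:[YUF] = 5/7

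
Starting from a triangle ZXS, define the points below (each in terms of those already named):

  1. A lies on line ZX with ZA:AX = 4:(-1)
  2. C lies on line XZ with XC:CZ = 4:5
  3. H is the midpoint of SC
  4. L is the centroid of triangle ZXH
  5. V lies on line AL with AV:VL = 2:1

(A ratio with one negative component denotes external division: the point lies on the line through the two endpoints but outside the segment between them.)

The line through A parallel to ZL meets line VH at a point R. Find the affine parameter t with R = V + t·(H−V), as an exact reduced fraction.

t = -8/13

Set Z = (0, 0), X = (1, 0), S = (0, 1); any affine frame gives the same invariant.
1. A lies on line ZX with ZA:AX = 4:(-1) ⇒ A = (4/3, 0)
2. C lies on line XZ with XC:CZ = 4:5 ⇒ C = (5/9, 0)
3. H is the midpoint of SC ⇒ H = (5/18, 1/2)
4. L is the centroid of triangle ZXH ⇒ L = (23/54, 1/6)
5. V lies on line AL with AV:VL = 2:1 ⇒ V = (59/81, 1/9)
through A parallel to ZL: direction (23/54, 1/6); meets VH at R = (353/351, -5/39)
R = V + t·(H−V) with t = -8/13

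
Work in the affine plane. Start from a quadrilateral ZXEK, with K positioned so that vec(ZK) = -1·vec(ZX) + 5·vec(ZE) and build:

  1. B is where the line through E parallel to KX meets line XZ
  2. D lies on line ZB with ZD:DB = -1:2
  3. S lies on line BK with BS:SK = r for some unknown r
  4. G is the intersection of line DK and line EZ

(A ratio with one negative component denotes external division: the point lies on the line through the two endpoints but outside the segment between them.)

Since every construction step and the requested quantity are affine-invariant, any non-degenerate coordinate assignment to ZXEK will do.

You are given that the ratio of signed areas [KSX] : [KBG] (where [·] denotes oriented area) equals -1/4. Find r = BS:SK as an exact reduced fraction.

r = 4/5

Choose coordinates Z = (0, 0), X = (1, 0), E = (0, 1), K = (-1, 5).
1. B is where the line through E parallel to KX meets line XZ ⇒ B = (2/5, 0)
2. D lies on line ZB with ZD:DB = -1:2 ⇒ D = (-2/5, 0)
3. With BS:SK = r, write λ = r/(r+1) so S = B + λ·(K−B); S is affine-linear in λ
4. G is the intersection of line DK and line EZ ⇒ G = (0, -10/3)
Every point depending on S is an affine combination of S and λ-independent points, so each such coordinate is linear in λ; the λ² term in each signed area is a multiple of (K−B)×(K−B) = 0, so 2·[KSX] and 2·[KBG] are each linear in λ. Evaluating at λ=0 and λ=1:
  2·[KSX] = -3·λ + 3,   2·[KBG] = -20/3
So [KSX]:[KBG] = (-3·λ + 3) / (-20/3). Setting this equal to -1/4:
  -3·λ + 3 = -1/4·(-20/3)  ⇒  λ = 4/9
Then r = λ/(1−λ) = (4/9)/(5/9) = 4/5. Check: with r = 4/5, S = (-2/9, 20/9) and [KSX]:[KBG] = -1/4 as required.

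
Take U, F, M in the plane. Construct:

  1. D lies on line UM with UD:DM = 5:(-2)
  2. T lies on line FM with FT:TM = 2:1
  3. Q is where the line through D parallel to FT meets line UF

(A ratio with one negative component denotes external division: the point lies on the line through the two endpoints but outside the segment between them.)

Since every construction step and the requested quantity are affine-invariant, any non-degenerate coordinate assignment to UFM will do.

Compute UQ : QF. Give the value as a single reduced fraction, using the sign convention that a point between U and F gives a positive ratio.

Assign U = (0, 0), F = (1, 0), M = (0, 1) — the answer is frame-independent, so this choice is without loss of generality.
1. D lies on line UM with UD:DM = 5:(-2) ⇒ D = (0, 5/3)
2. T lies on line FM with FT:TM = 2:1 ⇒ T = (1/3, 2/3)
3. Q is where the line through D parallel to FT meets line UF ⇒ Q = (5/3, 0)
Q = U + t·(F−U) with t = 5/3, so UQ:QF = t:(1−t) = 5/3:-2/3

UQ:QF = -5/2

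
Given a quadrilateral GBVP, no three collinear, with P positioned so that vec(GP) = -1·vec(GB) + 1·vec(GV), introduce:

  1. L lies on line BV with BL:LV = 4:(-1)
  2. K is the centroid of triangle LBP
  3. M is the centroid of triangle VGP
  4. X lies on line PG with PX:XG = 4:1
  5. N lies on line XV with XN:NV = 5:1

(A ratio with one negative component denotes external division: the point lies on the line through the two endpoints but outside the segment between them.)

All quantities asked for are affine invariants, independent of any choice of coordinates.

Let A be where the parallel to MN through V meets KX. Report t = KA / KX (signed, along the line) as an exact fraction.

t = -2/7

Work in coordinates with G = (0, 0), B = (1, 0), V = (0, 1), P = (-1, 1).
1. L lies on line BV with BL:LV = 4:(-1) ⇒ L = (-1/3, 4/3)
2. K is the centroid of triangle LBP ⇒ K = (-1/9, 7/9)
3. M is the centroid of triangle VGP ⇒ M = (-1/3, 2/3)
4. X lies on line PG with PX:XG = 4:1 ⇒ X = (-1/5, 1/5)
5. N lies on line XV with XN:NV = 5:1 ⇒ N = (-1/30, 13/15)
through V parallel to MN: direction (3/10, 1/5); meets KX at A = (-3/35, 33/35)
A = K + t·(X−K) with t = -2/7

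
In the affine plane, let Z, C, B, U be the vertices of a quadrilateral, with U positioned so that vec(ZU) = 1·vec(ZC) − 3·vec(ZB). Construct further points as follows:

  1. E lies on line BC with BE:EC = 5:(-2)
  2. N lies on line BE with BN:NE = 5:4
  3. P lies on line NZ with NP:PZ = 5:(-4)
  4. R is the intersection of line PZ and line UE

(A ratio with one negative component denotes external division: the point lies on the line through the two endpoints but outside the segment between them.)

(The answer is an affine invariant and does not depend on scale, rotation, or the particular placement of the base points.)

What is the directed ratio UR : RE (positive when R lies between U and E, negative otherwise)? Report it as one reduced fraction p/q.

Set Z = (0, 0), C = (1, 0), B = (0, 1), U = (1, -3); any affine frame gives the same invariant.
1. E lies on line BC with BE:EC = 5:(-2) ⇒ E = (5/3, -2/3)
2. N lies on line BE with BN:NE = 5:4 ⇒ N = (25/27, 2/27)
3. P lies on line NZ with NP:PZ = 5:(-4) ⇒ P = (-100/27, -8/27)
4. R is the intersection of line PZ and line UE ⇒ R = (325/171, 26/171)
R = U + t·(E−U) with t = 77/57, so UR:RE = t:(1−t) = 77/57:-20/57

UR:RE = -77/20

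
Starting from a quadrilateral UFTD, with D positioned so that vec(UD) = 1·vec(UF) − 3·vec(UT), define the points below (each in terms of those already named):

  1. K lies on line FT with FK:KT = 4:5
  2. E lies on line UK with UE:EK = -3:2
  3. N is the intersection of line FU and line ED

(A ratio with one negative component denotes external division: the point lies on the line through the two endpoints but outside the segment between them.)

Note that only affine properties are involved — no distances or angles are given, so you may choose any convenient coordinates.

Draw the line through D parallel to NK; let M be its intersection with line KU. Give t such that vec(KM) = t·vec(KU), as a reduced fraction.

Set U = (0, 0), F = (1, 0), T = (0, 1), D = (1, -3); any affine frame gives the same invariant.
1. K lies on line FT with FK:KT = 4:5 ⇒ K = (5/9, 4/9)
2. E lies on line UK with UE:EK = -3:2 ⇒ E = (5/3, 4/3)
3. N is the intersection of line FU and line ED ⇒ N = (19/13, 0)
through D parallel to NK: direction (-106/117, 4/9); meets KU at M = (-35/18, -14/9)
M = K + t·(U−K) with t = 9/2

t = 9/2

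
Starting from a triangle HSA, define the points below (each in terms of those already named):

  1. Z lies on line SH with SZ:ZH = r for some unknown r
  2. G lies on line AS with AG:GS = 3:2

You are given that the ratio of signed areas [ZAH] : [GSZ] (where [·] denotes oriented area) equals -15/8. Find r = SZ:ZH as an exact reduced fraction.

r = 4/3

Work in coordinates with H = (0, 0), S = (1, 0), A = (0, 1).
1. With SZ:ZH = r, write λ = r/(r+1) so Z = S + λ·(H−S); Z is affine-linear in λ
2. G lies on line AS with AG:GS = 3:2 ⇒ G = (3/5, 2/5)
Every point depending on Z is an affine combination of Z and λ-independent points, so each such coordinate is linear in λ; the λ² term in each signed area is a multiple of (H−S)×(H−S) = 0, so 2·[ZAH] and 2·[GSZ] are each linear in λ. Evaluating at λ=0 and λ=1:
  2·[ZAH] = −λ + 1,   2·[GSZ] = -2/5·λ
So [ZAH]:[GSZ] = (−λ + 1) / (-2/5·λ). Setting this equal to -15/8:
  −λ + 1 = -15/8·(-2/5·λ)  ⇒  λ = 4/7
Then r = λ/(1−λ) = (4/7)/(3/7) = 4/3. Check: with r = 4/3, Z = (3/7, 0) and [ZAH]:[GSZ] = -15/8 as required.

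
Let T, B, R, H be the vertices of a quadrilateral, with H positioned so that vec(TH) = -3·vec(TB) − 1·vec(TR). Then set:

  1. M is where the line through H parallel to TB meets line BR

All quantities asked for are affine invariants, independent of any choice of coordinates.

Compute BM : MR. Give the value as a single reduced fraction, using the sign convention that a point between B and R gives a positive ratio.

Choose coordinates T = (0, 0), B = (1, 0), R = (0, 1), H = (-3, -1).
1. M is where the line through H parallel to TB meets line BR ⇒ M = (2, -1)
M = B + t·(R−B) with t = -1, so BM:MR = t:(1−t) = -1:2

BM:MR = -1/2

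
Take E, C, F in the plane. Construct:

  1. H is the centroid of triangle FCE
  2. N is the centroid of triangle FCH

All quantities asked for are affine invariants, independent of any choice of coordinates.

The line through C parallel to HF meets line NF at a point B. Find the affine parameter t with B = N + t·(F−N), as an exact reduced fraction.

t = -2

Assign E = (0, 0), C = (1, 0), F = (0, 1) — the answer is frame-independent, so this choice is without loss of generality.
1. H is the centroid of triangle FCE ⇒ H = (1/3, 1/3)
2. N is the centroid of triangle FCH ⇒ N = (4/9, 4/9)
through C parallel to HF: direction (-1/3, 2/3); meets NF at B = (4/3, -2/3)
B = N + t·(F−N) with t = -2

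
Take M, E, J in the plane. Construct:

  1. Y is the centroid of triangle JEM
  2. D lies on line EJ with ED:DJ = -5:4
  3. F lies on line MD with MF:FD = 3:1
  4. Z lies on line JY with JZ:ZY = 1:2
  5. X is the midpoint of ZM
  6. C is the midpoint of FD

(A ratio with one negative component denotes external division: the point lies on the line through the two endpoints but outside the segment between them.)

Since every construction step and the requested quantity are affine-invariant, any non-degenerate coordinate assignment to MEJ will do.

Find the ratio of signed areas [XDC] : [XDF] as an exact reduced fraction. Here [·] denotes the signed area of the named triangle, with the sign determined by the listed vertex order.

[XDC]:[XDF] = 1/2

Set M = (0, 0), E = (1, 0), J = (0, 1); any affine frame gives the same invariant.
1. Y is the centroid of triangle JEM ⇒ Y = (1/3, 1/3)
2. D lies on line EJ with ED:DJ = -5:4 ⇒ D = (-4, 5)
3. F lies on line MD with MF:FD = 3:1 ⇒ F = (-3, 15/4)
4. Z lies on line JY with JZ:ZY = 1:2 ⇒ Z = (1/9, 7/9)
5. X is the midpoint of ZM ⇒ X = (1/18, 7/18)
6. C is the midpoint of FD ⇒ C = (-7/2, 35/8)
2·[XDC] = 11/48, 2·[XDF] = 11/24
[XDC]:[XDF] = 11/48:11/24 = 1/2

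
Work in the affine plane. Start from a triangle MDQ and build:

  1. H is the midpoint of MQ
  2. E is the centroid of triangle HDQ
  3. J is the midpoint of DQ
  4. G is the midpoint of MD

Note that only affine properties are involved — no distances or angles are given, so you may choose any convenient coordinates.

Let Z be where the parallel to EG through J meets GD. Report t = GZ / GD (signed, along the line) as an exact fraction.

t = 1/3

Work in coordinates with M = (0, 0), D = (1, 0), Q = (0, 1).
1. H is the midpoint of MQ ⇒ H = (0, 1/2)
2. E is the centroid of triangle HDQ ⇒ E = (1/3, 1/2)
3. J is the midpoint of DQ ⇒ J = (1/2, 1/2)
4. G is the midpoint of MD ⇒ G = (1/2, 0)
through J parallel to EG: direction (1/6, -1/2); meets GD at Z = (2/3, 0)
Z = G + t·(D−G) with t = 1/3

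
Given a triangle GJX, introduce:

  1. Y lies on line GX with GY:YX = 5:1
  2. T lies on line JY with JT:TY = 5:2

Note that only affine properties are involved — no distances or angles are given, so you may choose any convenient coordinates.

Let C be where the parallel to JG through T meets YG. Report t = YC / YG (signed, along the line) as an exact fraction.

Set G = (0, 0), J = (1, 0), X = (0, 1); any affine frame gives the same invariant.
1. Y lies on line GX with GY:YX = 5:1 ⇒ Y = (0, 5/6)
2. T lies on line JY with JT:TY = 5:2 ⇒ T = (2/7, 25/42)
through T parallel to JG: direction (-1, 0); meets YG at C = (0, 25/42)
C = Y + t·(G−Y) with t = 2/7

t = 2/7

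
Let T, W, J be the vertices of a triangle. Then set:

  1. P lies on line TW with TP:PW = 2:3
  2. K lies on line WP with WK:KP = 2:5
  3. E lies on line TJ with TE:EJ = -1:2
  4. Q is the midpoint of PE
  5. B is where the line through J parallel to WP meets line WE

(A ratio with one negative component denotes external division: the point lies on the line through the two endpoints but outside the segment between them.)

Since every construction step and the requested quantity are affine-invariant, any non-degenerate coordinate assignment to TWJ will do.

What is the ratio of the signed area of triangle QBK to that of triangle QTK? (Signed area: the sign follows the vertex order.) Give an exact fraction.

[QBK]:[QTK] = 3/29

Set T = (0, 0), W = (1, 0), J = (0, 1); any affine frame gives the same invariant.
1. P lies on line TW with TP:PW = 2:3 ⇒ P = (2/5, 0)
2. K lies on line WP with WK:KP = 2:5 ⇒ K = (29/35, 0)
3. E lies on line TJ with TE:EJ = -1:2 ⇒ E = (0, -1)
4. Q is the midpoint of PE ⇒ Q = (1/5, -1/2)
5. B is where the line through J parallel to WP meets line WE ⇒ B = (2, 1)
2·[QBK] = -3/70, 2·[QTK] = -29/70
[QBK]:[QTK] = -3/70:-29/70 = 3/29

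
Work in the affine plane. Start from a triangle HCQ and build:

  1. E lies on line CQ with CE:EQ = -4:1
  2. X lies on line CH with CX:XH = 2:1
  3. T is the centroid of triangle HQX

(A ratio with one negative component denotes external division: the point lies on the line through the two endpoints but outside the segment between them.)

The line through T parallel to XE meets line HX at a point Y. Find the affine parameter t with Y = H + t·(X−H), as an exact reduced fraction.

t = 5/6

Work in coordinates with H = (0, 0), C = (1, 0), Q = (0, 1).
1. E lies on line CQ with CE:EQ = -4:1 ⇒ E = (-1/3, 4/3)
2. X lies on line CH with CX:XH = 2:1 ⇒ X = (1/3, 0)
3. T is the centroid of triangle HQX ⇒ T = (1/9, 1/3)
through T parallel to XE: direction (-2/3, 4/3); meets HX at Y = (5/18, 0)
Y = H + t·(X−H) with t = 5/6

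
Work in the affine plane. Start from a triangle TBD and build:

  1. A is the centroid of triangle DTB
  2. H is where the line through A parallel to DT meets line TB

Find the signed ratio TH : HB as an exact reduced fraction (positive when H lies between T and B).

TH:HB = 1/2

Work in coordinates with T = (0, 0), B = (1, 0), D = (0, 1).
1. A is the centroid of triangle DTB ⇒ A = (1/3, 1/3)
2. H is where the line through A parallel to DT meets line TB ⇒ H = (1/3, 0)
H = T + t·(B−T) with t = 1/3, so TH:HB = t:(1−t) = 1/3:2/3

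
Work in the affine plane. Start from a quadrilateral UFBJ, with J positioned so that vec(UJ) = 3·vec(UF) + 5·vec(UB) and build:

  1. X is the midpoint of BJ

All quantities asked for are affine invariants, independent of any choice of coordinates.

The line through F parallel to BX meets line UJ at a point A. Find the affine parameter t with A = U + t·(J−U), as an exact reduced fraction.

t = -4/3

Work in coordinates with U = (0, 0), F = (1, 0), B = (0, 1), J = (3, 5).
1. X is the midpoint of BJ ⇒ X = (3/2, 3)
through F parallel to BX: direction (3/2, 2); meets UJ at A = (-4, -20/3)
A = U + t·(J−U) with t = -4/3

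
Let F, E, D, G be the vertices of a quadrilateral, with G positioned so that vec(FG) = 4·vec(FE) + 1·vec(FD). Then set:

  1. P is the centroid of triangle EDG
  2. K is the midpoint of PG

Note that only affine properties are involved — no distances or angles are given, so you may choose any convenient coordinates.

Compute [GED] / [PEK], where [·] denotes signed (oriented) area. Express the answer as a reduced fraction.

Set F = (0, 0), E = (1, 0), D = (0, 1), G = (4, 1); any affine frame gives the same invariant.
1. P is the centroid of triangle EDG ⇒ P = (5/3, 2/3)
2. K is the midpoint of PG ⇒ K = (17/6, 5/6)
2·[GED] = -4, 2·[PEK] = 2/3
[GED]:[PEK] = -4:2/3 = -6

[GED]:[PEK] = -6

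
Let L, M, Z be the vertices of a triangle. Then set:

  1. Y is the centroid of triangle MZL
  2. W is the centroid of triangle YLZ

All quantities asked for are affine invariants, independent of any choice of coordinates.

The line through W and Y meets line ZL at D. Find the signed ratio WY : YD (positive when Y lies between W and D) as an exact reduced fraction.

Assign L = (0, 0), M = (1, 0), Z = (0, 1) — the answer is frame-independent, so this choice is without loss of generality.
1. Y is the centroid of triangle MZL ⇒ Y = (1/3, 1/3)
2. W is the centroid of triangle YLZ ⇒ W = (1/9, 4/9)
line WY meets ZL at D = (0, 1/2)
Y = W + t·(D−W) with t = -2, so WY:YD = -2:3

WY:YD = -2/3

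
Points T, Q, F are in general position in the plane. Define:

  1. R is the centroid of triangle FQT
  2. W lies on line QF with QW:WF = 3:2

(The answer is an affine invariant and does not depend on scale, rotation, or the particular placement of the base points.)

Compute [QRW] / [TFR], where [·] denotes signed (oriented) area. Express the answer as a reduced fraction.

[QRW]:[TFR] = 3/5

Assign T = (0, 0), Q = (1, 0), F = (0, 1) — the answer is frame-independent, so this choice is without loss of generality.
1. R is the centroid of triangle FQT ⇒ R = (1/3, 1/3)
2. W lies on line QF with QW:WF = 3:2 ⇒ W = (2/5, 3/5)
2·[QRW] = -1/5, 2·[TFR] = -1/3
[QRW]:[TFR] = -1/5:-1/3 = 3/5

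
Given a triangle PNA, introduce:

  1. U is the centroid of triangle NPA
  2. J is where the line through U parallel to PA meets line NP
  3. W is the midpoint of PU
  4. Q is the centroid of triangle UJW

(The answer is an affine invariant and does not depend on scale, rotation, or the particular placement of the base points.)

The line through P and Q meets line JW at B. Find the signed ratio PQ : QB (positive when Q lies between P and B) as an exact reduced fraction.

Assign P = (0, 0), N = (1, 0), A = (0, 1) — the answer is frame-independent, so this choice is without loss of generality.
1. U is the centroid of triangle NPA ⇒ U = (1/3, 1/3)
2. J is where the line through U parallel to PA meets line NP ⇒ J = (1/3, 0)
3. W is the midpoint of PU ⇒ W = (1/6, 1/6)
4. Q is the centroid of triangle UJW ⇒ Q = (5/18, 1/6)
line PQ meets JW at B = (5/24, 1/8)
Q = P + t·(B−P) with t = 4/3, so PQ:QB = 4/3:-1/3

PQ:QB = -4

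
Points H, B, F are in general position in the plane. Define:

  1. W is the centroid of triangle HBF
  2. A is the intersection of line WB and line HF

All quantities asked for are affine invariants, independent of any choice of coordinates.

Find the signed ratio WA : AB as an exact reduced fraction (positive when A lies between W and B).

Work in coordinates with H = (0, 0), B = (1, 0), F = (0, 1).
1. W is the centroid of triangle HBF ⇒ W = (1/3, 1/3)
2. A is the intersection of line WB and line HF ⇒ A = (0, 1/2)
A = W + t·(B−W) with t = -1/2, so WA:AB = t:(1−t) = -1/2:3/2

WA:AB = -1/3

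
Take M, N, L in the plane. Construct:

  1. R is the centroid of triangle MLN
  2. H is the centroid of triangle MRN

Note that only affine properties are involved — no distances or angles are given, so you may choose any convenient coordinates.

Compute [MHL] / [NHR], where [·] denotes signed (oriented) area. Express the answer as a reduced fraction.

[MHL]:[NHR] = -4

Work in coordinates with M = (0, 0), N = (1, 0), L = (0, 1).
1. R is the centroid of triangle MLN ⇒ R = (1/3, 1/3)
2. H is the centroid of triangle MRN ⇒ H = (4/9, 1/9)
2·[MHL] = 4/9, 2·[NHR] = -1/9
[MHL]:[NHR] = 4/9:-1/9 = -4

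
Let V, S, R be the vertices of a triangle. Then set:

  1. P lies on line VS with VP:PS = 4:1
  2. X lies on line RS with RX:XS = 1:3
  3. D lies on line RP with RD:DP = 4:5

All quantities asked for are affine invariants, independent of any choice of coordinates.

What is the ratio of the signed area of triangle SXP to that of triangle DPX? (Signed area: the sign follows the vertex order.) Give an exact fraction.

Set V = (0, 0), S = (1, 0), R = (0, 1); any affine frame gives the same invariant.
1. P lies on line VS with VP:PS = 4:1 ⇒ P = (4/5, 0)
2. X lies on line RS with RX:XS = 1:3 ⇒ X = (1/4, 3/4)
3. D lies on line RP with RD:DP = 4:5 ⇒ D = (16/45, 5/9)
2·[SXP] = 3/20, 2·[DPX] = 1/36
[SXP]:[DPX] = 3/20:1/36 = 27/5

[SXP]:[DPX] = 27/5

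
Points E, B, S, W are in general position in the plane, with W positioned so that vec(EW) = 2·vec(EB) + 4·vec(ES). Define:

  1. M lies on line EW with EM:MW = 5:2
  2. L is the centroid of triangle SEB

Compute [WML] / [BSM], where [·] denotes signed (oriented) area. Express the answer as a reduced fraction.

[WML]:[BSM] = -4/69

Choose coordinates E = (0, 0), B = (1, 0), S = (0, 1), W = (2, 4).
1. M lies on line EW with EM:MW = 5:2 ⇒ M = (10/7, 20/7)
2. L is the centroid of triangle SEB ⇒ L = (1/3, 1/3)
2·[WML] = 4/21, 2·[BSM] = -23/7
[WML]:[BSM] = 4/21:-23/7 = -4/69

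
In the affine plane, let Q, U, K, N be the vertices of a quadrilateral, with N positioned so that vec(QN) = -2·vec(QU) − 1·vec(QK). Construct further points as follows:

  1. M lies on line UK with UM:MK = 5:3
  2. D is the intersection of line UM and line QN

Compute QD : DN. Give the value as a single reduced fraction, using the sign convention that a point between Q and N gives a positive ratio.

Choose coordinates Q = (0, 0), U = (1, 0), K = (0, 1), N = (-2, -1).
1. M lies on line UK with UM:MK = 5:3 ⇒ M = (3/8, 5/8)
2. D is the intersection of line UM and line QN ⇒ D = (2/3, 1/3)
D = Q + t·(N−Q) with t = -1/3, so QD:DN = t:(1−t) = -1/3:4/3

QD:DN = -1/4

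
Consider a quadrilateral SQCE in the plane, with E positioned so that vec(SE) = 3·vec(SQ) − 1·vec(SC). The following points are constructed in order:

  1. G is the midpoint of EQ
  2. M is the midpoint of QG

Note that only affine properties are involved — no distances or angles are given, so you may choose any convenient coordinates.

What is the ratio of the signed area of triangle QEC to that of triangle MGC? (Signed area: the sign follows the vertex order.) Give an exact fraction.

Choose coordinates S = (0, 0), Q = (1, 0), C = (0, 1), E = (3, -1).
1. G is the midpoint of EQ ⇒ G = (2, -1/2)
2. M is the midpoint of QG ⇒ M = (3/2, -1/4)
2·[QEC] = 1, 2·[MGC] = 1/4
[QEC]:[MGC] = 1:1/4 = 4

[QEC]:[MGC] = 4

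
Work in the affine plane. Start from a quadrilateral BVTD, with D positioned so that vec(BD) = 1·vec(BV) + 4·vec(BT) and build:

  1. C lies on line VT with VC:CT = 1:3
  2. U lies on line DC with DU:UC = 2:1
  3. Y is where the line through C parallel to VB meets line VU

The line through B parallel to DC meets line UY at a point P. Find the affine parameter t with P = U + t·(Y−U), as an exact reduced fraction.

Set B = (0, 0), V = (1, 0), T = (0, 1), D = (1, 4); any affine frame gives the same invariant.
1. C lies on line VT with VC:CT = 1:3 ⇒ C = (3/4, 1/4)
2. U lies on line DC with DU:UC = 2:1 ⇒ U = (5/6, 3/2)
3. Y is where the line through C parallel to VB meets line VU ⇒ Y = (35/36, 1/4)
through B parallel to DC: direction (-1/4, -15/4); meets UY at P = (3/8, 45/8)
P = U + t·(Y−U) with t = -33/10

t = -33/10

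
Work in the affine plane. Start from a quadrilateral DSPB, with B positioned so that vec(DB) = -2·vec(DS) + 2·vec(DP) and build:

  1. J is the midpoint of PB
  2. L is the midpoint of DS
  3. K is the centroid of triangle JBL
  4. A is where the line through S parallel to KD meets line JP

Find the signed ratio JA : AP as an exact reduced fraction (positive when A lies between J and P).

Assign D = (0, 0), S = (1, 0), P = (0, 1), B = (-2, 2) — the answer is frame-independent, so this choice is without loss of generality.
1. J is the midpoint of PB ⇒ J = (-1, 3/2)
2. L is the midpoint of DS ⇒ L = (1/2, 0)
3. K is the centroid of triangle JBL ⇒ K = (-5/6, 7/6)
4. A is where the line through S parallel to KD meets line JP ⇒ A = (4/9, 7/9)
A = J + t·(P−J) with t = 13/9, so JA:AP = t:(1−t) = 13/9:-4/9

JA:AP = -13/4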